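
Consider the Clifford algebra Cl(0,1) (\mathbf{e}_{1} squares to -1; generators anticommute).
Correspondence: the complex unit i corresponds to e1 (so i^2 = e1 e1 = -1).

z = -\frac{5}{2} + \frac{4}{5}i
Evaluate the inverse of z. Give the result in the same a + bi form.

In blades: z = -\frac{5}{2} + \frac{4}{5} e_{1}.
With qbar = -\frac{5}{2} - \frac{4}{5} e_{1} (scalar fixed, mapped units negated), z qbar = \frac{689}{100} (the sum of squared coefficients), so z^-1 = qbar / (\frac{689}{100}) = -\frac{250}{689} - \frac{80}{689} e_{1}; translating back:
Answer: -\frac{250}{689} - \frac{80}{689}i


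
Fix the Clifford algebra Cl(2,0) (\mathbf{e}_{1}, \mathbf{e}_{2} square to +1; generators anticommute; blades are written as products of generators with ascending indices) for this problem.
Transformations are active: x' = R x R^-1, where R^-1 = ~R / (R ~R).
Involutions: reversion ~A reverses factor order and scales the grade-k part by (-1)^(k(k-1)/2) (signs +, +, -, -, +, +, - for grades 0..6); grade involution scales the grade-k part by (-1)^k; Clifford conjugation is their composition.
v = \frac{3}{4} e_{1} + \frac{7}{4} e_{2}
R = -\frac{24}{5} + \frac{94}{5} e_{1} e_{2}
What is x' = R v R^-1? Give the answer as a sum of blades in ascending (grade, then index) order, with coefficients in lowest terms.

~R = -\frac{24}{5} - \frac{94}{5} e_{1} e_{2}, and R ~R = \frac{9412}{25}, so R^-1 = ~R / (\frac{9412}{25}).
R v = \frac{293}{10} e_{1} - \frac{45}{2} e_{2}
Answer: -\frac{14091}{9412} e_{1} - \frac{11071}{9412} e_{2}


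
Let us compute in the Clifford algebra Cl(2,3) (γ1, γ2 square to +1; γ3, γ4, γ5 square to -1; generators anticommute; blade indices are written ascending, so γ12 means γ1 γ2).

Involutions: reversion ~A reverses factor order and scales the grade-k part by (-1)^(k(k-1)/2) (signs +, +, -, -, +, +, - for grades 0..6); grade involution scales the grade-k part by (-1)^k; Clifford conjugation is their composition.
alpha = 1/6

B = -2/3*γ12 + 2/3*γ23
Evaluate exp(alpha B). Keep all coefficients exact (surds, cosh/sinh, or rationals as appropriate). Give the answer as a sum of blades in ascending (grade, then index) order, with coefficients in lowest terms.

B^2 term by term: the squares give (-2/3)^2*(γ12)^2 + (2/3)^2*(γ23)^2 = 4/9*(-1) + 4/9*(+1) = 0 (each basis 2-blade squares to minus the product of its generators' squares); cross terms between blades sharing an index anticommute and cancel. So B^2 = 0.
B^2 = 0, so the series closes: exp(alpha B) = 1 + alpha B (parabolic case).
Answer: 1 - 1/9*γ12 + 1/9*γ23


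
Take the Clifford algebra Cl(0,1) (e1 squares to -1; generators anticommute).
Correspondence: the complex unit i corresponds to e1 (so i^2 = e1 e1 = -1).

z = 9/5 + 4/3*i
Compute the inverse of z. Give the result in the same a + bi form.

In blades: z = 9/5 + 4/3*e1.
With qbar = 9/5 - 4/3*e1 (scalar fixed, mapped units negated), z qbar = 1129/225 (the sum of squared coefficients), so z^-1 = qbar / (1129/225) = 405/1129 - 300/1129*e1; translating back:
Answer: 405/1129 - 300/1129*i


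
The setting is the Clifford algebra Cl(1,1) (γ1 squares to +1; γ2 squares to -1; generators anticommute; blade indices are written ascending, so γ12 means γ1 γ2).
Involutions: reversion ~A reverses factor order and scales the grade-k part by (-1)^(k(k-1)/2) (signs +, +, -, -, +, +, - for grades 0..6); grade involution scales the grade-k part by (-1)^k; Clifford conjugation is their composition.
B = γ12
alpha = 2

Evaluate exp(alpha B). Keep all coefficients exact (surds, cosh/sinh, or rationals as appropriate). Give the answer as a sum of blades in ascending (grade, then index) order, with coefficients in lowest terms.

B^2 = (1)^2*(γ12)^2 = 1*(+1) = 1 (a basis 2-blade squares to minus the product of its generators' squares).
B^2 = 1 — since the square is positive, the closed form is hyperbolic: l = 1, alpha*l = 2, so exp(alpha B) = cosh(2) + (sinh(2)/1)*B = cosh(2) + (sinh(2))*B.
Answer: cosh(2) + sinh(2)*γ12


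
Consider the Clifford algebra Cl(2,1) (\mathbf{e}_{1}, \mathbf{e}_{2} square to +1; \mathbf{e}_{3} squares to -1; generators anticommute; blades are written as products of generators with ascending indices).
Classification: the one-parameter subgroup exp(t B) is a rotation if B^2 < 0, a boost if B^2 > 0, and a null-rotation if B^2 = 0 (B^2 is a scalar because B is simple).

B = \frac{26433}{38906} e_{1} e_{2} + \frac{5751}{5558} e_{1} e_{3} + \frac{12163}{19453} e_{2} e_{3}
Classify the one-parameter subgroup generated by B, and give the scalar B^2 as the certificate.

B^2 term by term: the squares give (\frac{26433}{38906})^2*(e_{1} e_{2})^2 + (\frac{5751}{5558})^2*(e_{1} e_{3})^2 + (\frac{12163}{19453})^2*(e_{2} e_{3})^2 = \frac{698703489}{1513676836}*(-1) + \frac{33074001}{30891364}*(+1) + \frac{147938569}{378419209}*(+1) = 1 (each basis 2-blade squares to minus the product of its generators' squares); cross terms between blades sharing an index anticommute and cancel. So B^2 = 1.
Answer: boost, certificate B^2 = 1. Check the certificate: B^2 = 1, and that sign is decisive whatever form B takes.


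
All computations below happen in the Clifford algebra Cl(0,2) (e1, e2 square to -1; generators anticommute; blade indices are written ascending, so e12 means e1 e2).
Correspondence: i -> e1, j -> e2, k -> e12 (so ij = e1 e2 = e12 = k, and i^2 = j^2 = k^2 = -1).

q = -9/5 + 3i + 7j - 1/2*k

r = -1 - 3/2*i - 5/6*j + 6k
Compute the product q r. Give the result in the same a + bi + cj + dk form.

In blades: q = -9/5 + 3*e1 + 7*e2 - 1/2*e12, r = -1 - 3/2*e1 - 5/6*e2 + 6*e12.
Distribute q over r term by term (generator squares from the signature, products reordered to ascending indices): (-9/5)*r = 9/5 + 27/10*e1 + 3/2*e2 - 54/5*e12; (3*e1)*r = 9/2 - 3*e1 - 18*e2 - 5/2*e12; (7*e2)*r = 35/6 + 42*e1 - 7*e2 + 21/2*e12; (-1/2*e12)*r = 3 - 5/12*e1 + 3/4*e2 + 1/2*e12.
Sum: 227/15 + 2477/60*e1 - 91/4*e2 - 23/10*e12; translating back through the correspondence:
Answer: 227/15 + 2477/60*i - 91/4*j - 23/10*k


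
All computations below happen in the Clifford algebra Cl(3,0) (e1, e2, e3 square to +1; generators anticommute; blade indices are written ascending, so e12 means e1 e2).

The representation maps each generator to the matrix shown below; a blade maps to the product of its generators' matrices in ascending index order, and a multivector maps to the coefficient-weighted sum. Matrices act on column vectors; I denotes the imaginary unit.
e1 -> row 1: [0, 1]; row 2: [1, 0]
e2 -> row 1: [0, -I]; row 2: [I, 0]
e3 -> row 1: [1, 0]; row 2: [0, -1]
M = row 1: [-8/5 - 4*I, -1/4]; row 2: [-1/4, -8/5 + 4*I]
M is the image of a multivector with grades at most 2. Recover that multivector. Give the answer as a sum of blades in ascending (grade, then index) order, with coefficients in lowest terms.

Method: 1, rho(e1), rho(e2), rho(e3) form a trace-orthogonal basis of the 2x2 complex matrices (tr(X Y) = 2 if X = Y, else 0), so M = m0*1 + m1*rho(e1) + m2*rho(e2) + m3*rho(e3) with m0 = tr(M)/2 = -8/5, m1 = tr(M rho(e1))/2 = -1/4, m2 = tr(M rho(e2))/2 = 0, m3 = tr(M rho(e3))/2 = -4*I.
Multiplying table entries, the bivector images are rho(e12) = I*rho(e3), rho(e13) = -I*rho(e2), rho(e23) = I*rho(e1); with real blade coefficients the real parts of m0..m3 are the coefficients of 1, e1, e2, e3 and the imaginary parts give the bivectors (e23: Im m1, e13: -Im m2, e12: Im m3).
Answer: -8/5 - 1/4*e1 - 4*e12


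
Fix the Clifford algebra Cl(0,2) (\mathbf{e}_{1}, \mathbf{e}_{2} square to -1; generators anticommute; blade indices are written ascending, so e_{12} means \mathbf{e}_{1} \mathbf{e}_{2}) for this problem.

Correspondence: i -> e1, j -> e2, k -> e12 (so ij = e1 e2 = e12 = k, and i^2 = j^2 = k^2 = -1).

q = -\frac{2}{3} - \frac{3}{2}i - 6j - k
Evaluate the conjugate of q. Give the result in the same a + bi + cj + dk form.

In blades: q = -\frac{2}{3} - \frac{3}{2} e_{1} - 6 e_{2} - e_{12}.
Conjugation here is Clifford conjugation: the scalar is fixed and the grade-1 and grade-2 blades all flip sign, giving -\frac{2}{3} + \frac{3}{2} e_{1} + 6 e_{2} + e_{12}; translating back:
Answer: -\frac{2}{3} + \frac{3}{2}i + 6j + k


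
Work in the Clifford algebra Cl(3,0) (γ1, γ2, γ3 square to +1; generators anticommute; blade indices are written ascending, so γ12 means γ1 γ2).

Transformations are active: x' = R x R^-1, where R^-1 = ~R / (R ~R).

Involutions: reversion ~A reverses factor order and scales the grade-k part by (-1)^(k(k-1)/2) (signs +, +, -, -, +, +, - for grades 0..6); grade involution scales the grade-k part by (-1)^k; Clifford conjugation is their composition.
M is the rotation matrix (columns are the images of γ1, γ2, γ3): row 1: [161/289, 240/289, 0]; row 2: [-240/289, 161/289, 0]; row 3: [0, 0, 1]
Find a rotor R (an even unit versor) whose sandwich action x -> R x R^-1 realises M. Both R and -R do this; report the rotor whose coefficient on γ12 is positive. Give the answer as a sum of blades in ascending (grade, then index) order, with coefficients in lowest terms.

Method: write R = a + b12*γ12 + b13*γ13 + b23*γ23 with a^2 + b12^2 + b13^2 + b23^2 = 1 (so R^-1 = ~R). Expanding the columns R e_j ~R gives tr M = 4a^2 - 1 and, from the antisymmetric part, M21 - M12 = -4a*b12, M13 - M31 = 4a*b13, M32 - M23 = -4a*b23.
Here tr M = 611/289, so a^2 = (1 + tr M)/4 = 225/289 and a = ±15/17. Taking a = 15/17: M21 - M12 = -480/289, M13 - M31 = 0, M32 - M23 = 0, giving b12 = 8/17, b13 = 0, b23 = 0, i.e. R = 15/17 + 8/17*γ12.
Its γ12 coefficient is already positive.
Answer: 15/17 + 8/17*γ12. Recall the cover is two-to-one: with M of trace 611/289, both preimages act alike, and the stated γ12 sign chooses the sheet.


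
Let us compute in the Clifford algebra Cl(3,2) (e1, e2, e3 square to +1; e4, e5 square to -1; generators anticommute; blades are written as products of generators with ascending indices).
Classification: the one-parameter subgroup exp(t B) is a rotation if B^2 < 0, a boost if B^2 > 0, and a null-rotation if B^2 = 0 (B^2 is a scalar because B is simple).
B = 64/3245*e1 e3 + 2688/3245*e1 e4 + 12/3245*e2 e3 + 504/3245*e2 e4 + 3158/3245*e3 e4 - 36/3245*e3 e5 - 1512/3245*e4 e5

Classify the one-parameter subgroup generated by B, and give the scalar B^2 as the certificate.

B^2 term by term: the squares give (64/3245)^2*(e1 e3)^2 + (2688/3245)^2*(e1 e4)^2 + (12/3245)^2*(e2 e3)^2 + (504/3245)^2*(e2 e4)^2 + (3158/3245)^2*(e3 e4)^2 + (-36/3245)^2*(e3 e5)^2 + (-1512/3245)^2*(e4 e5)^2 = 4096/10530025*(-1) + 7225344/10530025*(+1) + 144/10530025*(-1) + 254016/10530025*(+1) + 9972964/10530025*(+1) + 1296/10530025*(+1) + 2286144/10530025*(-1) = 36/25 (each basis 2-blade squares to minus the product of its generators' squares); cross terms between blades sharing an index anticommute and cancel; the commuting (index-disjoint) pairs give grade-4 terms 2*c*c'*(blade product), which cancel blade by blade — e1 e2 e3 e4: -64512/10530025 + 64512/10530025 = 0; e1 e3 e4 e5: -193536/10530025 + 193536/10530025 = 0; e2 e3 e4 e5: -36288/10530025 + 36288/10530025 = 0 — confirming B is simple. So B^2 = 36/25.
Answer: boost, certificate B^2 = 36/25. Because 36/25 is invariant under every versor sandwich, the classification follows from its sign alone.


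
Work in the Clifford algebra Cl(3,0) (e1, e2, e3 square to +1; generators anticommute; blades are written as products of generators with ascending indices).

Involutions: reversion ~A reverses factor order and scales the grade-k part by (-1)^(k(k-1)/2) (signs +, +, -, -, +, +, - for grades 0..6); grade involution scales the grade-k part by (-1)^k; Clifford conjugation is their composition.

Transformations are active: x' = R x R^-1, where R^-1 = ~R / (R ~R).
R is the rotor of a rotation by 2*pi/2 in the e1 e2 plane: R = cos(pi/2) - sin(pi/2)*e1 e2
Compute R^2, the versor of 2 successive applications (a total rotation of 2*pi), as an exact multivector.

Rotor phase runs at HALF the rotation angle; powers of one rotor simply add phase, so after 2 steps in e1 e2 the phase is 2*pi/2 = pi and R^2 = cos(pi) - sin(pi)*e1 e2.
cos(pi) = -1 and sin(pi) = 0, so R^2 = -1. The total rotation 2*pi is 1 full turn, so every vector returns to itself, yet the rotor is -1, on the OTHER sheet of the double cover (an odd number of 2*pi turns).
Answer: -1


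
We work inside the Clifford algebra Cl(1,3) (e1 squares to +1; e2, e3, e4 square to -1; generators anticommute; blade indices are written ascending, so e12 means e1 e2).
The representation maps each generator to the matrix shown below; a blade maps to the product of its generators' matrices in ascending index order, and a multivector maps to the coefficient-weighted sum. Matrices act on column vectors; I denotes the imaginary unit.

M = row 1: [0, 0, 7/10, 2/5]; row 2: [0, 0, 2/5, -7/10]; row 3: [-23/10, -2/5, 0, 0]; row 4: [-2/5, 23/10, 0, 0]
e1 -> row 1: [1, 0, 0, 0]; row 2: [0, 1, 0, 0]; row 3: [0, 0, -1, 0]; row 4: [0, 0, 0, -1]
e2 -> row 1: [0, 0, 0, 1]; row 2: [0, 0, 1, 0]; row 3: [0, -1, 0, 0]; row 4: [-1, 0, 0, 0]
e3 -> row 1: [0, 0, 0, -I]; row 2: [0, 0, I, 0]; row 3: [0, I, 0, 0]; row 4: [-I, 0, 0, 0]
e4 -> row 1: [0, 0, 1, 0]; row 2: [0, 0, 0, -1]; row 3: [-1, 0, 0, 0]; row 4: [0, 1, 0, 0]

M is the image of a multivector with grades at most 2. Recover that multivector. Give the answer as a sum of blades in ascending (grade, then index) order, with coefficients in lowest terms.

Method: the blade images are trace-orthogonal — tr(rho(e_A) rho(e_B)^-1) = 4 if A = B and 0 otherwise — and rho(e_A)^-1 = (e_A)^2 * rho(e_A) with (e_A)^2 = +1 or -1, so the coefficient of e_A in the preimage is (e_A)^2 * tr(M rho(e_A))/4.
Nonzero projections over blades of grade <= 2: e2: (e2)^2 = -1, tr(M rho(e2)) = -8/5, coefficient 2/5; e4: (e4)^2 = -1, tr(M rho(e4)) = -6, coefficient 3/2; e14: (e14)^2 = +1, tr(M rho(e14)) = -16/5, coefficient -4/5. Every other blade of grade <= 2 projects to 0.
Answer: 2/5*e2 + 3/2*e4 - 4/5*e14


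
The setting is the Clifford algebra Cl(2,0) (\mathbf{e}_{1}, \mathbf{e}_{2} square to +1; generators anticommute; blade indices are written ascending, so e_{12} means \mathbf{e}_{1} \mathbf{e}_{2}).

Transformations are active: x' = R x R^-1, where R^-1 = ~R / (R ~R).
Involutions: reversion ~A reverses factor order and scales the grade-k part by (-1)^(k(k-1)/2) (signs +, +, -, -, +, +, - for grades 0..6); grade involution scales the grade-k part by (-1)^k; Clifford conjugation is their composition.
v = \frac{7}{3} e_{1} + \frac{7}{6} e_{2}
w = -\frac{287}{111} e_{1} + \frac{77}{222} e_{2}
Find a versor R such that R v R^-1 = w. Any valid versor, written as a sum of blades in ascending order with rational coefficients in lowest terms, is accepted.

Reasoning: v^2 = w^2 = \frac{245}{36} since conjugation preserves the quadratic form; R = v + w = -\frac{28}{111} e_{1} + \frac{56}{37} e_{2} is then valid when invertible, keeping its own part and reversing (v - w)/2.
Answer: -\frac{28}{111} e_{1} + \frac{56}{37} e_{2}


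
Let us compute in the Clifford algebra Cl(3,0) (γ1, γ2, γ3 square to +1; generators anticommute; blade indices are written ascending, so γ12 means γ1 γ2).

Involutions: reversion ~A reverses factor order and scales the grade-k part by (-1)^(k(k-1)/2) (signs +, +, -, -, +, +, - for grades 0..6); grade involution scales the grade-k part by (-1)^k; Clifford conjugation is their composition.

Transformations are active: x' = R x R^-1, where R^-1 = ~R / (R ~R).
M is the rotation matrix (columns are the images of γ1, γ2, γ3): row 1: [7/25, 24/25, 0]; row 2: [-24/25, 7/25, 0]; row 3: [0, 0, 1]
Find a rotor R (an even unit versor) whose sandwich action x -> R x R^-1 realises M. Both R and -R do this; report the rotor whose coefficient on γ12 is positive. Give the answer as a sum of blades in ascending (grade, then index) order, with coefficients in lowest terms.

Method: write R = a + b12*γ12 + b13*γ13 + b23*γ23 with a^2 + b12^2 + b13^2 + b23^2 = 1 (so R^-1 = ~R). Expanding the columns R e_j ~R gives tr M = 4a^2 - 1 and, from the antisymmetric part, M21 - M12 = -4a*b12, M13 - M31 = 4a*b13, M32 - M23 = -4a*b23.
Here tr M = 39/25, so a^2 = (1 + tr M)/4 = 16/25 and a = ±4/5. Taking a = 4/5: M21 - M12 = -48/25, M13 - M31 = 0, M32 - M23 = 0, giving b12 = 3/5, b13 = 0, b23 = 0, i.e. R = 4/5 + 3/5*γ12.
Its γ12 coefficient is already positive.
Answer: 4/5 + 3/5*γ12. Recall the cover is two-to-one: with M of trace 39/25, both preimages act alike, and the stated γ12 sign chooses the sheet.


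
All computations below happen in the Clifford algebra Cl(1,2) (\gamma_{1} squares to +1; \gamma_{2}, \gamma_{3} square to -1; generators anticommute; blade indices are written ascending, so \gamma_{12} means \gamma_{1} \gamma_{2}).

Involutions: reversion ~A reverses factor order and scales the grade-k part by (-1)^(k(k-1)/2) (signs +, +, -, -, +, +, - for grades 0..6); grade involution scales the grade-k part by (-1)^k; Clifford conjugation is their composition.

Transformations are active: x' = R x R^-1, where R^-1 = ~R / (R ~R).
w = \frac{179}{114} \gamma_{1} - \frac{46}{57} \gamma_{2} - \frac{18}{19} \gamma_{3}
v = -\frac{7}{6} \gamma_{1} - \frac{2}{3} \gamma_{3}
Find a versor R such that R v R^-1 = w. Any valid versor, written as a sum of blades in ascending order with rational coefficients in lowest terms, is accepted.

Why this works: both vectors square to \frac{11}{12}, so q(v) = q(w) and R = v + w = \frac{23}{57} \gamma_{1} - \frac{46}{57} \gamma_{2} - \frac{92}{57} \gamma_{3} carries v to w — its own direction survives, the complement (v - w)/2 flips.
Answer: \frac{23}{57} \gamma_{1} - \frac{46}{57} \gamma_{2} - \frac{92}{57} \gamma_{3}


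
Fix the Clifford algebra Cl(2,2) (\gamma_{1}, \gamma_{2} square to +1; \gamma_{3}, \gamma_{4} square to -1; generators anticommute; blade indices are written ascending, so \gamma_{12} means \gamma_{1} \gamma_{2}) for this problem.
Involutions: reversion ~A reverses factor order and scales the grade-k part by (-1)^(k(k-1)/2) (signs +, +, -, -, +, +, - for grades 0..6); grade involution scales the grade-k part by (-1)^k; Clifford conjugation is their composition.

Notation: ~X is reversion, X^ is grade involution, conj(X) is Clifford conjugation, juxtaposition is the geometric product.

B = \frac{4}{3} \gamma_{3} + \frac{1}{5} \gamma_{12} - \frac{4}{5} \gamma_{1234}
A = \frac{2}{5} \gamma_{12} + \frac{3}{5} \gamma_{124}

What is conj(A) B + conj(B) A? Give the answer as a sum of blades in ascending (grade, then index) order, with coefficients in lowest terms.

first term: \frac{2}{25} + \frac{12}{25} \gamma_{3} - \frac{3}{25} \gamma_{4} - \frac{8}{25} \gamma_{34} - \frac{8}{15} \gamma_{123} - \frac{4}{5} \gamma_{1234}
second term: \frac{2}{25} - \frac{12}{25} \gamma_{3} + \frac{3}{25} \gamma_{4} + \frac{8}{25} \gamma_{34} - \frac{8}{15} \gamma_{123} - \frac{4}{5} \gamma_{1234}
Answer: \frac{4}{25} - \frac{16}{15} \gamma_{123} - \frac{8}{5} \gamma_{1234}


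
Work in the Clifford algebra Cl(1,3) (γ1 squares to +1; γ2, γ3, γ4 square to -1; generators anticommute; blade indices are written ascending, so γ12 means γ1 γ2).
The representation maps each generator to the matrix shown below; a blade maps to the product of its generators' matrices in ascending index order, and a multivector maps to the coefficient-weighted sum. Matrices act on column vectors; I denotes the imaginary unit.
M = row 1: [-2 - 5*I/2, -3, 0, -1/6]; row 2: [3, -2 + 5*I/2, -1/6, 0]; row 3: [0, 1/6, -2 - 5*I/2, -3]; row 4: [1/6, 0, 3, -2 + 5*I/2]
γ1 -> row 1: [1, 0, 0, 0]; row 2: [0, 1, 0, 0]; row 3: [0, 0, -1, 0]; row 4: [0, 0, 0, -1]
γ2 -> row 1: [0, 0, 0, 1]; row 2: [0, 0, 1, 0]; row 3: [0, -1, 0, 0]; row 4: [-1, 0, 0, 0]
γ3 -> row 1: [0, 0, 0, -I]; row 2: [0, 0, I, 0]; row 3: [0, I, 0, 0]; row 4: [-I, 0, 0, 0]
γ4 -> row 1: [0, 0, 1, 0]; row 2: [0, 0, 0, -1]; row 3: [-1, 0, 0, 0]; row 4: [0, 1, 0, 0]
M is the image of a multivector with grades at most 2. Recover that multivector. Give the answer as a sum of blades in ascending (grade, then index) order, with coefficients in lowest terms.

Method: the blade images are trace-orthogonal — tr(rho(e_A) rho(e_B)^-1) = 4 if A = B and 0 otherwise — and rho(e_A)^-1 = (e_A)^2 * rho(e_A) with (e_A)^2 = +1 or -1, so the coefficient of e_A in the preimage is (e_A)^2 * tr(M rho(e_A))/4.
Nonzero projections over blades of grade <= 2: 1: (1)^2 = +1, tr(M 1) = -8, coefficient -2; γ2: (γ2)^2 = -1, tr(M rho(γ2)) = 2/3, coefficient -1/6; γ23: (γ23)^2 = -1, tr(M rho(γ23)) = -10, coefficient 5/2; γ24: (γ24)^2 = -1, tr(M rho(γ24)) = 12, coefficient -3. Every other blade of grade <= 2 projects to 0.
Answer: -2 - 1/6*γ2 + 5/2*γ23 - 3*γ24


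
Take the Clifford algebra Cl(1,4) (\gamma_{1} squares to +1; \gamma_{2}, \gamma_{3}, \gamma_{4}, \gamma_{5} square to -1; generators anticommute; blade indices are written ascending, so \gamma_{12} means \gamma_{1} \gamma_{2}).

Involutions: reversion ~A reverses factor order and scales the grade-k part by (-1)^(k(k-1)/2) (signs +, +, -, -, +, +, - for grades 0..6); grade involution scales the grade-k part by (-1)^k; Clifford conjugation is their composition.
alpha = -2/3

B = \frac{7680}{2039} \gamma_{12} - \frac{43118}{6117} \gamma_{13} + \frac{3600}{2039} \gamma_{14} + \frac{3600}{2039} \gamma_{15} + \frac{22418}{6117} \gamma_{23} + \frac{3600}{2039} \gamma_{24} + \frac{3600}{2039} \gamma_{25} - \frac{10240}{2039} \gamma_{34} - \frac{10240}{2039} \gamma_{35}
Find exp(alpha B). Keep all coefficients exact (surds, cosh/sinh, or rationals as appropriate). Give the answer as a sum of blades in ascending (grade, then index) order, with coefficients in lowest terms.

B^2 term by term: the squares give (\frac{7680}{2039})^2*(\gamma_{12})^2 + (-\frac{43118}{6117})^2*(\gamma_{13})^2 + (\frac{3600}{2039})^2*(\gamma_{14})^2 + (\frac{3600}{2039})^2*(\gamma_{15})^2 + (\frac{22418}{6117})^2*(\gamma_{23})^2 + (\frac{3600}{2039})^2*(\gamma_{24})^2 + (\frac{3600}{2039})^2*(\gamma_{25})^2 + (-\frac{10240}{2039})^2*(\gamma_{34})^2 + (-\frac{10240}{2039})^2*(\gamma_{35})^2 = \frac{58982400}{4157521}*(+1) + \frac{1859161924}{37417689}*(+1) + \frac{12960000}{4157521}*(+1) + \frac{12960000}{4157521}*(+1) + \frac{502566724}{37417689}*(-1) + \frac{12960000}{4157521}*(-1) + \frac{12960000}{4157521}*(-1) + \frac{104857600}{4157521}*(-1) + \frac{104857600}{4157521}*(-1) = 0 (each basis 2-blade squares to minus the product of its generators' squares); cross terms between blades sharing an index anticommute and cancel; the commuting (index-disjoint) pairs give grade-4 terms 2*c*c'*(blade product), which cancel blade by blade — \gamma_{1234}: -\frac{157286400}{4157521} + \frac{103483200}{4157521} + \frac{53803200}{4157521} = 0; \gamma_{1235}: -\frac{157286400}{4157521} + \frac{103483200}{4157521} + \frac{53803200}{4157521} = 0; \gamma_{1245}: -\frac{25920000}{4157521} + \frac{25920000}{4157521} = 0; \gamma_{1345}: \frac{73728000}{4157521} - \frac{73728000}{4157521} = 0; \gamma_{2345}: \frac{73728000}{4157521} - \frac{73728000}{4157521} = 0 — confirming B is simple. So B^2 = 0.
B^2 = 0, so the series closes: exp(alpha B) = 1 + alpha B (parabolic case).
Answer: 1 - \frac{5120}{2039} \gamma_{12} + \frac{86236}{18351} \gamma_{13} - \frac{2400}{2039} \gamma_{14} - \frac{2400}{2039} \gamma_{15} - \frac{44836}{18351} \gamma_{23} - \frac{2400}{2039} \gamma_{24} - \frac{2400}{2039} \gamma_{25} + \frac{20480}{6117} \gamma_{34} + \frac{20480}{6117} \gamma_{35}


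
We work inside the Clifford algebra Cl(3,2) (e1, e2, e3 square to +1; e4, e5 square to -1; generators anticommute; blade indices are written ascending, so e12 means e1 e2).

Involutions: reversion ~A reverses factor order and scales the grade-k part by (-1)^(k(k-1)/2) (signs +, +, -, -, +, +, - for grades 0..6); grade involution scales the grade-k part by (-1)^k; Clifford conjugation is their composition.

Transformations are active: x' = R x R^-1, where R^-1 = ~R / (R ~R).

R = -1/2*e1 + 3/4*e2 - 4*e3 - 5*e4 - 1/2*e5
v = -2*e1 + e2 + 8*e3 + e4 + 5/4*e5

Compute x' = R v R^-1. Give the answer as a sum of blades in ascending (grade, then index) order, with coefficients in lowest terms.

~R = -1/2*e1 + 3/4*e2 - 4*e3 - 5*e4 - 1/2*e5, and R ~R = -135/16, so R^-1 = ~R / (-135/16).
R v = -197/8 + e12 - 12*e13 - 21/2*e14 - 13/8*e15 + 10*e23 + 23/4*e24 + 23/16*e25 + 36*e34 - e35 - 23/4*e45
Answer: -124/135*e1 + 152/45*e2 - 4232/135*e3 - 815/27*e4 - 2251/540*e5


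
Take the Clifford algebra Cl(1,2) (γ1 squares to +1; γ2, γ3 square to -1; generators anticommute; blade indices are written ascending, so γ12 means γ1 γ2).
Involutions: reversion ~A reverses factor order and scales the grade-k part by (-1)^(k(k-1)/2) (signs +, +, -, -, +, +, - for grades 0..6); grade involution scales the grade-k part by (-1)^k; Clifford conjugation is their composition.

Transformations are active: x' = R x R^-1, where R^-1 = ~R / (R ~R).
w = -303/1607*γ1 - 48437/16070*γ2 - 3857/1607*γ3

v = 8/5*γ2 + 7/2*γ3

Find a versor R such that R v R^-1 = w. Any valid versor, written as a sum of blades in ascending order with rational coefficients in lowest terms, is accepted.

Reasoning: v^2 = w^2 = -1481/100 since conjugation preserves the quadratic form; R = v + w = -303/1607*γ1 - 4545/3214*γ2 + 3535/3214*γ3 is then valid when invertible, keeping its own part and reversing (v - w)/2.
Answer: -303/1607*γ1 - 4545/3214*γ2 + 3535/3214*γ3


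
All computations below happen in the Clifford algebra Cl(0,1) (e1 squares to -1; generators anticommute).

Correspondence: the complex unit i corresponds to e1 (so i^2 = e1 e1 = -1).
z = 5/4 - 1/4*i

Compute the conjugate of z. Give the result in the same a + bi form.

In blades: z = 5/4 - 1/4*e1.
Conjugation here is Clifford conjugation: the scalar is fixed and the grade-1 and grade-2 blades all flip sign, giving 5/4 + 1/4*e1; translating back:
Answer: 5/4 + 1/4*i


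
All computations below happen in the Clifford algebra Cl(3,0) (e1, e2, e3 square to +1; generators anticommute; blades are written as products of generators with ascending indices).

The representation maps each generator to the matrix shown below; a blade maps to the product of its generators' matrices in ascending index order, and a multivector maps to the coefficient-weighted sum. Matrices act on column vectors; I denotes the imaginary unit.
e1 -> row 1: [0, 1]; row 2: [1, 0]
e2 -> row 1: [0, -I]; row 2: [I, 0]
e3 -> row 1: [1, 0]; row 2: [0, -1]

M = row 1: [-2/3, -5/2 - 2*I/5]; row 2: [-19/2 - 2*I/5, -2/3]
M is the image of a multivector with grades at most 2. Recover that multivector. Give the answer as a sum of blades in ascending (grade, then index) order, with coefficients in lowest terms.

Method: 1, rho(e1), rho(e2), rho(e3) form a trace-orthogonal basis of the 2x2 complex matrices (tr(X Y) = 2 if X = Y, else 0), so M = m0*1 + m1*rho(e1) + m2*rho(e2) + m3*rho(e3) with m0 = tr(M)/2 = -2/3, m1 = tr(M rho(e1))/2 = -6 - 2*I/5, m2 = tr(M rho(e2))/2 = 7*I/2, m3 = tr(M rho(e3))/2 = 0.
Multiplying table entries, the bivector images are rho(e1 e2) = I*rho(e3), rho(e1 e3) = -I*rho(e2), rho(e2 e3) = I*rho(e1); with real blade coefficients the real parts of m0..m3 are the coefficients of 1, e1, e2, e3 and the imaginary parts give the bivectors (e2 e3: Im m1, e1 e3: -Im m2, e1 e2: Im m3).
Answer: -2/3 - 6*e1 - 7/2*e1 e3 - 2/5*e2 e3


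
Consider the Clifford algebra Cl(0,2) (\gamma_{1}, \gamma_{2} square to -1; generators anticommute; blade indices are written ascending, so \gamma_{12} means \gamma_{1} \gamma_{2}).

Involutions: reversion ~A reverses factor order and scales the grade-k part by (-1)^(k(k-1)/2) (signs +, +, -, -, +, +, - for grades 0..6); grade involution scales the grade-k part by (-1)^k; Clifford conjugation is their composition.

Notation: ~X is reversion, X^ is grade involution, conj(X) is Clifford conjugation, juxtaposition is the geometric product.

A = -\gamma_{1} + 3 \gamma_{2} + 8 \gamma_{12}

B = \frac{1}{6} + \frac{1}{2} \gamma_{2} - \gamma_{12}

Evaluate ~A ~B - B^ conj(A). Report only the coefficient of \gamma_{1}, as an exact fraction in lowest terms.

first term: \frac{13}{2} + \frac{41}{6} \gamma_{1} + \frac{3}{2} \gamma_{2} - \frac{11}{6} \gamma_{12}
second term: -\frac{19}{2} + \frac{7}{6} \gamma_{1} - \frac{3}{2} \gamma_{2} - \frac{5}{6} \gamma_{12}
Answer: \frac{17}{3}


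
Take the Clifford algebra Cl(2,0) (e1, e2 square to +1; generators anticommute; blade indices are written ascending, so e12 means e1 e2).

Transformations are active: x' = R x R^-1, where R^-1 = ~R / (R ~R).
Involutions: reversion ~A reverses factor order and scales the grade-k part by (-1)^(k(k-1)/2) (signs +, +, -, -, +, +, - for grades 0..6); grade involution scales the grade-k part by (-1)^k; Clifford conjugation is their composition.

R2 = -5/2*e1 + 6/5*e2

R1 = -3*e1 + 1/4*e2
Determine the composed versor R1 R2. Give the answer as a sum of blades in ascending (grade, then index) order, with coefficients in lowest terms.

Distribute over the terms of R1 (each basis-blade product reordered to ascending indices, repeated generators contracted through their squares):
(-3*e1) R2 = 15/2 - 18/5*e12
(1/4*e2) R2 = 3/10 + 5/8*e12
Summing the partial products and collecting blades:
Answer: 39/5 - 119/40*e12


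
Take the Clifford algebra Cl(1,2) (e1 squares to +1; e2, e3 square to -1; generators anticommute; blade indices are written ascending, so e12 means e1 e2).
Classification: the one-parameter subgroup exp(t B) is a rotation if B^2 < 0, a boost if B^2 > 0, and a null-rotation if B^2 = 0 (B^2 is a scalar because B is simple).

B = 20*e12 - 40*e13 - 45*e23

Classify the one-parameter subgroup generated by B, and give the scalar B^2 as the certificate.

B^2 term by term: the squares give (20)^2*(e12)^2 + (-40)^2*(e13)^2 + (-45)^2*(e23)^2 = 400*(+1) + 1600*(+1) + 2025*(-1) = -25 (each basis 2-blade squares to minus the product of its generators' squares); cross terms between blades sharing an index anticommute and cancel. So B^2 = -25.
Answer: rotation, certificate B^2 = -25. Certificate logic: -25 is a conjugation-invariant scalar, so its sign fixes rotation versus boost versus null-rotation outright.


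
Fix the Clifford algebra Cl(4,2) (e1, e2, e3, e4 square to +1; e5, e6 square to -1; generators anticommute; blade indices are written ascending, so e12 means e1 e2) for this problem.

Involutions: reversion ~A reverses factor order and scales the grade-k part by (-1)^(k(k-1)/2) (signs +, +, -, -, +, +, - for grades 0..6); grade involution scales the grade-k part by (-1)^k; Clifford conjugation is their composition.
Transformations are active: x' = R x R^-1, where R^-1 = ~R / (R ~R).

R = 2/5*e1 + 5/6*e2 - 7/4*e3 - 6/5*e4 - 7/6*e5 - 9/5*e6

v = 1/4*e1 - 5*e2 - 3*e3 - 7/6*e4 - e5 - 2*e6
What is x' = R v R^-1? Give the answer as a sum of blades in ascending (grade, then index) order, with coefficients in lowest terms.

~R = 2/5*e1 + 5/6*e2 - 7/4*e3 - 6/5*e4 - 7/6*e5 - 9/5*e6, and R ~R = 907/1200, so R^-1 = ~R / (907/1200).
R v = -131/60 - 53/24*e12 - 61/80*e13 - 1/6*e14 - 13/120*e15 - 7/20*e16 - 45/4*e23 - 251/36*e24 - 20/3*e25 - 32/3*e26 - 187/120*e34 - 7/4*e35 - 19/10*e36 - 29/180*e45 + 3/10*e46 + 8/15*e56
Answer: -9291/3628*e1 + 505/2721*e2 + 11891/907*e3 + 44077/5442*e4 + 21061/2721*e5 + 11246/907*e6


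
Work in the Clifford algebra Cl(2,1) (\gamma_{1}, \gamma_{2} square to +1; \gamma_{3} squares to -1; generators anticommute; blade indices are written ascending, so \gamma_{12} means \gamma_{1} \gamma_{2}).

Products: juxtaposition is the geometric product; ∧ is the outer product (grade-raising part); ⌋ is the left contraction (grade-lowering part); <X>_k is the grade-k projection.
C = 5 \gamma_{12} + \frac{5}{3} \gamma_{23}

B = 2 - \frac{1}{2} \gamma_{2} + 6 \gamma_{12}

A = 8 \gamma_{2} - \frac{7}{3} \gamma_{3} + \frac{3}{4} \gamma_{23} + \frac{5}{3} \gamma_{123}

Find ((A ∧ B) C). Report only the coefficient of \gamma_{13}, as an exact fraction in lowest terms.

step 1: 16 \gamma_{2} - \frac{14}{3} \gamma_{3} + \frac{1}{3} \gamma_{23} - \frac{32}{3} \gamma_{123}
step 2: \frac{5}{9} - \frac{880}{9} \gamma_{1} - \frac{70}{9} \gamma_{2} + 80 \gamma_{3} - \frac{5}{3} \gamma_{13} - \frac{70}{3} \gamma_{123}
Answer: -\frac{5}{3}


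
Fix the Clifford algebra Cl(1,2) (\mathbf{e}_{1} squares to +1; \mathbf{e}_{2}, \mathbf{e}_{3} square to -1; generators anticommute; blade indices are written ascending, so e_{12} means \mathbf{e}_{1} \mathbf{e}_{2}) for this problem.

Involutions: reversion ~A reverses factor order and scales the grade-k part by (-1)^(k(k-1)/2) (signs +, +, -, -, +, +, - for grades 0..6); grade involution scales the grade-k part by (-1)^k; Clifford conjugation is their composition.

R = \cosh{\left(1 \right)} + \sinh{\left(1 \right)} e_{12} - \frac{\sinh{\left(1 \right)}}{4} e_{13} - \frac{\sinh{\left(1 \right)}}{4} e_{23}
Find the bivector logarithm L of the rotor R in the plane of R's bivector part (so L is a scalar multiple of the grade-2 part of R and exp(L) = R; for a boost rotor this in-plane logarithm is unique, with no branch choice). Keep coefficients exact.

The scalar part of R is \cosh{\left(1 \right)}, giving the rapidity magnitude (cosh is even); the bivector part supplies orientation, its quotient by sinh of the rapidity is the plane, and L = rapidity * plane — unique in that plane, since flipping both signs leaves L unchanged.
Concretely: cosh(rapidity) = \cosh{\left(1 \right)} gives rapidity = ±1, and since rapidity/sinh(rapidity) is even the sign is immaterial: L = (rapidity/sinh(rapidity)) * <R>_2 = (\frac{1}{\sinh{\left(1 \right)}}) * <R>_2.
Answer: e_{12} - \frac{1}{4} e_{13} - \frac{1}{4} e_{23}


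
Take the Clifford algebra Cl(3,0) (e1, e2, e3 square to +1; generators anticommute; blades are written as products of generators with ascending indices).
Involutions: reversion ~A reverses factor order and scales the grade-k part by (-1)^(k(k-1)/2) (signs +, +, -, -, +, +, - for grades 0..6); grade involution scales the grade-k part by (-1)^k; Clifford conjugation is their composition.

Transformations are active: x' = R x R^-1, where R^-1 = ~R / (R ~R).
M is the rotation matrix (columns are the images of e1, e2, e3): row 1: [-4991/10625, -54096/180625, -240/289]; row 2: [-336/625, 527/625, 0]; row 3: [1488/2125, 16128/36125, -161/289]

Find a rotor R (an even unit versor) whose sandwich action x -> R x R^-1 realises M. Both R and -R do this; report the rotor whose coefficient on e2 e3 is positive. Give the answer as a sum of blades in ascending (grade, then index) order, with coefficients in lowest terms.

Method: write R = a + b12*e1 e2 + b13*e1 e3 + b23*e2 e3 with a^2 + b12^2 + b13^2 + b23^2 = 1 (so R^-1 = ~R). Expanding the columns R e_j ~R gives tr M = 4a^2 - 1 and, from the antisymmetric part, M21 - M12 = -4a*b12, M13 - M31 = 4a*b13, M32 - M23 = -4a*b23.
Here tr M = -33169/180625, so a^2 = (1 + tr M)/4 = 36864/180625 and a = ±192/425. Taking a = 192/425: M21 - M12 = -43008/180625, M13 - M31 = -55296/36125, M32 - M23 = 16128/36125, giving b12 = 56/425, b13 = -72/85, b23 = -21/85, i.e. R = 192/425 + 56/425*e1 e2 - 72/85*e1 e3 - 21/85*e2 e3.
Its e2 e3 coefficient is negative, so report the other preimage -R.
Answer: -192/425 - 56/425*e1 e2 + 72/85*e1 e3 + 21/85*e2 e3. Uniqueness: Spin(3) -> SO(3) maps R and -R to the same rotation of trace -33169/180625; fixing the sign of the e2 e3 coefficient removes the ambiguity.


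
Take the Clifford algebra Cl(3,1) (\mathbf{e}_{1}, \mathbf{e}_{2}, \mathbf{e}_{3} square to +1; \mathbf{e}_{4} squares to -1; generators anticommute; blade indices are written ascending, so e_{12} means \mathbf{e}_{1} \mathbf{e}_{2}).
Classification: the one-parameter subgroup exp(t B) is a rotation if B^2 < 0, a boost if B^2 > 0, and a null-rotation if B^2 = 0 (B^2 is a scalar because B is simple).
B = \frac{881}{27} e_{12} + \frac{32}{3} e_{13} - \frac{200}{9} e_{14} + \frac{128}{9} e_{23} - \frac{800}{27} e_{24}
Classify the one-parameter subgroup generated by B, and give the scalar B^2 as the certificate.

B^2 term by term: the squares give (\frac{881}{27})^2*(e_{12})^2 + (\frac{32}{3})^2*(e_{13})^2 + (-\frac{200}{9})^2*(e_{14})^2 + (\frac{128}{9})^2*(e_{23})^2 + (-\frac{800}{27})^2*(e_{24})^2 = \frac{776161}{729}*(-1) + \frac{1024}{9}*(-1) + \frac{40000}{81}*(+1) + \frac{16384}{81}*(-1) + \frac{640000}{729}*(+1) = -9 (each basis 2-blade squares to minus the product of its generators' squares); cross terms between blades sharing an index anticommute and cancel; the commuting (index-disjoint) pairs give grade-4 terms 2*c*c'*(blade product), which cancel blade by blade — e_{1234}: \frac{51200}{81} - \frac{51200}{81} = 0 — confirming B is simple. So B^2 = -9.
Answer: rotation, certificate B^2 = -9. B^2 = -9 is basis-independent, so its sign is the whole story.


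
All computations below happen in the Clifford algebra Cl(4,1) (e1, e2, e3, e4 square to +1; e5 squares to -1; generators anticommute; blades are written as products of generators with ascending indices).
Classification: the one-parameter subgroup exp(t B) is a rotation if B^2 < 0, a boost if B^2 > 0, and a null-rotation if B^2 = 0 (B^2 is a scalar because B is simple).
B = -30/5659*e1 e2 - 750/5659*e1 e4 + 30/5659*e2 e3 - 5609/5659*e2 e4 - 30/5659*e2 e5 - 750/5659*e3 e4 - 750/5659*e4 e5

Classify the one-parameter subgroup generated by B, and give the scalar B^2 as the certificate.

B^2 term by term: the squares give (-30/5659)^2*(e1 e2)^2 + (-750/5659)^2*(e1 e4)^2 + (30/5659)^2*(e2 e3)^2 + (-5609/5659)^2*(e2 e4)^2 + (-30/5659)^2*(e2 e5)^2 + (-750/5659)^2*(e3 e4)^2 + (-750/5659)^2*(e4 e5)^2 = 900/32024281*(-1) + 562500/32024281*(-1) + 900/32024281*(-1) + 31460881/32024281*(-1) + 900/32024281*(+1) + 562500/32024281*(-1) + 562500/32024281*(+1) = -1 (each basis 2-blade squares to minus the product of its generators' squares); cross terms between blades sharing an index anticommute and cancel; the commuting (index-disjoint) pairs give grade-4 terms 2*c*c'*(blade product), which cancel blade by blade — e1 e2 e3 e4: 45000/32024281 - 45000/32024281 = 0; e1 e2 e4 e5: 45000/32024281 - 45000/32024281 = 0; e2 e3 e4 e5: -45000/32024281 + 45000/32024281 = 0 — confirming B is simple. So B^2 = -1.
Answer: rotation, certificate B^2 = -1. B^2 = -1 is basis-independent, so its sign is the whole story.


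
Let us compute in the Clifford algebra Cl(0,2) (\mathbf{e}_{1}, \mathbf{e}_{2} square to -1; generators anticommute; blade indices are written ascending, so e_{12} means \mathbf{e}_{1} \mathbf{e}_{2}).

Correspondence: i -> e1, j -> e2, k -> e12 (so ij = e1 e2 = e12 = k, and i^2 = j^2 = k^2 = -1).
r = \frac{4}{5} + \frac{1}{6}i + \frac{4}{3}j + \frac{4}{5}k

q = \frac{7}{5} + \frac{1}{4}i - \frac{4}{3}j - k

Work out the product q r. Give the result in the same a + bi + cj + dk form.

In blades: q = \frac{7}{5} + \frac{1}{4} e_{1} - \frac{4}{3} e_{2} - e_{12}, r = \frac{4}{5} + \frac{1}{6} e_{1} + \frac{4}{3} e_{2} + \frac{4}{5} e_{12}.
Distribute q over r term by term (generator squares from the signature, products reordered to ascending indices): (\frac{7}{5})*r = \frac{28}{25} + \frac{7}{30} e_{1} + \frac{28}{15} e_{2} + \frac{28}{25} e_{12}; (\frac{1}{4} e_{1})*r = -\frac{1}{24} + \frac{1}{5} e_{1} - \frac{1}{5} e_{2} + \frac{1}{3} e_{12}; (-\frac{4}{3} e_{2})*r = \frac{16}{9} - \frac{16}{15} e_{1} - \frac{16}{15} e_{2} + \frac{2}{9} e_{12}; (-e_{12})*r = \frac{4}{5} + \frac{4}{3} e_{1} - \frac{1}{6} e_{2} - \frac{4}{5} e_{12}.
Sum: \frac{6581}{1800} + \frac{7}{10} e_{1} + \frac{13}{30} e_{2} + \frac{197}{225} e_{12}; translating back through the correspondence:
Answer: \frac{6581}{1800} + \frac{7}{10}i + \frac{13}{30}j + \frac{197}{225}k


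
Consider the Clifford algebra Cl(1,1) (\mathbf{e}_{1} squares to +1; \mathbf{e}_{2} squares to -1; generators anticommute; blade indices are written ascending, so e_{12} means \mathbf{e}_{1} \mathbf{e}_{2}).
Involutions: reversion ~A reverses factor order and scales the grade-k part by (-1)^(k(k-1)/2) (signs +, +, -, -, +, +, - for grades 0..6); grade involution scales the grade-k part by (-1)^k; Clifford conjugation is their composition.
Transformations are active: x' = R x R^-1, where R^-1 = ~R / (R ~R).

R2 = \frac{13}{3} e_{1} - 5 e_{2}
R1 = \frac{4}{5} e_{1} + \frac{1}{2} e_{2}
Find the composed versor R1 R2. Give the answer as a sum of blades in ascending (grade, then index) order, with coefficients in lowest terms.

Distribute over the terms of R1 (each basis-blade product reordered to ascending indices, repeated generators contracted through their squares):
(\frac{4}{5} e_{1}) R2 = \frac{52}{15} - 4 e_{12}
(\frac{1}{2} e_{2}) R2 = \frac{5}{2} - \frac{13}{6} e_{12}
Summing the partial products and collecting blades:
Answer: \frac{179}{30} - \frac{37}{6} e_{12}
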